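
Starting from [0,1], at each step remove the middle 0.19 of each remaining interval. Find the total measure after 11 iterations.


Step 1: At each step, fraction remaining = 1 - 0.19 = 0.81
Step 2: After 11 steps, measure = (0.81)^11
Result = 0.098477


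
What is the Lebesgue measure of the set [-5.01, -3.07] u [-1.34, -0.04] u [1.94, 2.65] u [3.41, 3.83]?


For pairwise disjoint intervals, m(union) = sum of lengths.
= (-3.07 - -5.01) + (-0.04 - -1.34) + (2.65 - 1.94) + (3.83 - 3.41)
= 1.94 + 1.3 + 0.71 + 0.42
= 4.37


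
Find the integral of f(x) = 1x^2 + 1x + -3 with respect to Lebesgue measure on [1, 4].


The Lebesgue integral of a Riemann-integrable function agrees with the Riemann integral.
Antiderivative F(x) = (1/3)x^3 + (1/2)x^2 + -3x
F(4) = (1/3)*4^3 + (1/2)*4^2 + -3*4
     = (1/3)*64 + (1/2)*16 + -3*4
     = 21.333333 + 8 + -12
     = 17.333333
F(1) = -2.166667
Integral = F(4) - F(1) = 17.333333 - -2.166667 = 19.5


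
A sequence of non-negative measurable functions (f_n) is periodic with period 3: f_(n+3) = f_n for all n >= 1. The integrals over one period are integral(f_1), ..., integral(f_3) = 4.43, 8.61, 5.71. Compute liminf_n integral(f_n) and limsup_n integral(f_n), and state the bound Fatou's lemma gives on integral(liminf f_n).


The sequence (integral(f_n)) is periodic with period 3, repeating the values 4.43, 8.61, 5.71 indefinitely.
Step 1: For a periodic sequence, every tail (a_m, a_(m+1), ...) contains all 3 period values infinitely often.
Step 2: Hence inf of every tail = min of the period values = min(4.43, 8.61, 5.71) = 4.43.
        liminf_n integral(f_n) = sup over m of (inf of tail from m) = 4.43.
Step 3: Similarly sup of every tail = max of the period values = 8.61.
        limsup_n integral(f_n) = 8.61.
Step 4: Fatou's lemma: integral(liminf_n f_n) <= liminf_n integral(f_n) = 4.43.
        So the integral of the pointwise liminf is at most 4.43.


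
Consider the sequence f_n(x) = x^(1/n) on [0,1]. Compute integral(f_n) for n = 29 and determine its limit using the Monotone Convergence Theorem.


At n = 29: f_29(x) = x^(1/29).
Step 1: integral(x^(1/29), 0, 1) = [x^(1/29+1) / (1/29+1)] from 0 to 1
     = 1 / (1/29 + 1) = 1 / ((29+1)/29) = 29/(29+1)
     = 29/30 = 0.966667
Step 2: As n -> infinity, f_n(x) = x^(1/n) -> 1 for x in (0,1], and f_n is increasing in n.
By MCT, lim_n integral(f_n) = integral(lim_n f_n) = integral(1, 0, 1) = 1.
Step 3: Verify convergence: 29/30 = 0.966667 -> 1


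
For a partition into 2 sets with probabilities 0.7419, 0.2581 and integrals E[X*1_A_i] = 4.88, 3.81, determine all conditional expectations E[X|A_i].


For each cell A_i: E[X|A_i] = E[X*1_A_i] / P(A_i)
Step 1: E[X|A_1] = 4.88 / 0.7419 = 6.577706
Step 2: E[X|A_2] = 3.81 / 0.2581 = 14.76172
Verification: E[X] = sum E[X*1_A_i] = 4.88 + 3.81 = 8.69


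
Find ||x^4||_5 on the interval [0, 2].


Step 1: ||f||_5 = (integral_0^2 |x^4|^5 dx)^(1/5)
     = (integral_0^2 x^20 dx)^(1/5)
Step 2: integral_0^2 x^20 dx = [x^21/(21)] from 0 to 2 = 2^21/21
     = 2097152/21 = 99864.380952
Step 3: ||f||_5 = (99864.380952)^(1/5) = 9.997286


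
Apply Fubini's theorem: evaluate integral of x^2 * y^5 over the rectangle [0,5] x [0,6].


By Fubini's theorem, the double integral factors as a product of single integrals:
Step 1: integral_0^5 x^2 dx = [x^3/3] from 0 to 5
     = 5^3/3 = 41.666667
Step 2: integral_0^6 y^5 dy = [y^6/6] from 0 to 6
     = 6^6/6 = 7776
Step 3: Double integral = 41.666667 * 7776 = 324000


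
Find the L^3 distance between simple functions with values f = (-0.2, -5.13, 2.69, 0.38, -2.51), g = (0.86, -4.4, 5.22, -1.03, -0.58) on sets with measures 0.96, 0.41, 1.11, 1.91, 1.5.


Step 1: Compute differences f_i - g_i:
  -0.2 - 0.86 = -1.06
  -5.13 - -4.4 = -0.73
  2.69 - 5.22 = -2.53
  0.38 - -1.03 = 1.41
  -2.51 - -0.58 = -1.93
Step 2: Compute |diff|^3 * measure for each set:
  |-1.06|^3 * 0.96 = 1.191016 * 0.96 = 1.143375
  |-0.73|^3 * 0.41 = 0.389017 * 0.41 = 0.159497
  |-2.53|^3 * 1.11 = 16.194277 * 1.11 = 17.975647
  |1.41|^3 * 1.91 = 2.803221 * 1.91 = 5.354152
  |-1.93|^3 * 1.5 = 7.189057 * 1.5 = 10.783585
Step 3: Sum = 35.416257
Step 4: ||f-g||_3 = (35.416257)^(1/3) = 3.283983


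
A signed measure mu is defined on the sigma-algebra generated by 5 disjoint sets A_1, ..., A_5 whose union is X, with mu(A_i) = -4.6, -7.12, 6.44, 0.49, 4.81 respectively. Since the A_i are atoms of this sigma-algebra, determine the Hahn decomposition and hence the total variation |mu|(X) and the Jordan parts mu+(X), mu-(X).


Step 1: Every measurable set is a union of atoms (the cells / points), so a Hahn decomposition is
  obtained by grouping atoms by sign: P = union of atoms with mu > 0, N = union of the remaining atoms.
  Atoms in P (indices): 3, 4, 5;  atoms in N (indices): 1, 2
  Positive values: 6.44, 0.49, 4.81
  Negative values: -4.6, -7.12
Step 2: mu+(X) = mu(P) = sum of positive atom values = 11.74
Step 3: mu-(X) = -mu(N) = sum of |negative atom values| = 11.72
Step 4: |mu|(X) = mu+(X) + mu-(X) = 11.74 + 11.72 = 23.46


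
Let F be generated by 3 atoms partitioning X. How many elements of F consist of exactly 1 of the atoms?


Each element of F is a union of some subset of the 3 atoms.
Elements that are unions of exactly 1 atoms correspond to 1-element subsets of the 3 atoms.
Count = C(3, 1) = 3! / (1! * 2!) = 3.


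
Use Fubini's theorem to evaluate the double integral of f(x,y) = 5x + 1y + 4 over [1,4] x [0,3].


By Fubini, integrate in x first, then y.
Step 1: Fix y, integrate over x in [1,4]:
  integral(5x + 1y + 4, x=1..4)
  = 5*(4^2 - 1^2)/2 + (1y + 4)*(4 - 1)
  = 37.5 + (1y + 4)*3
  = 37.5 + 3y + 12
  = 49.5 + 3y
Step 2: Integrate over y in [0,3]:
  integral(49.5 + 3y, y=0..3)
  = 49.5*3 + 3*(3^2 - 0^2)/2
  = 148.5 + 13.5
  = 162


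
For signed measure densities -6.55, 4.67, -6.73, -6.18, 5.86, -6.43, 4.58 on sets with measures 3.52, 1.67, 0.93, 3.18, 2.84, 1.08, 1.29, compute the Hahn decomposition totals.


Step 1: Compute signed measure on each set:
  Set 1: -6.55 * 3.52 = -23.056
  Set 2: 4.67 * 1.67 = 7.7989
  Set 3: -6.73 * 0.93 = -6.2589
  Set 4: -6.18 * 3.18 = -19.6524
  Set 5: 5.86 * 2.84 = 16.6424
  Set 6: -6.43 * 1.08 = -6.9444
  Set 7: 4.58 * 1.29 = 5.9082
Step 2: Total signed measure = (-23.056) + (7.7989) + (-6.2589) + (-19.6524) + (16.6424) + (-6.9444) + (5.9082)
     = -25.5622
Step 3: Positive part mu+(X) = sum of positive contributions = 30.3495
Step 4: Negative part mu-(X) = |sum of negative contributions| = 55.9117


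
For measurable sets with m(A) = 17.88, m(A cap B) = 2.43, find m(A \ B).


m(A \ B) = m(A) - m(A n B)
= 17.88 - 2.43
= 15.45


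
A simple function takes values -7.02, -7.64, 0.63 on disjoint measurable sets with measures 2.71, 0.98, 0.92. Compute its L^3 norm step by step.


Step 1: Compute |f_i|^3 for each value:
  |-7.02|^3 = 345.948408
  |-7.64|^3 = 445.943744
  |0.63|^3 = 0.250047
Step 2: Multiply by measures and sum:
  345.948408 * 2.71 = 937.520186
  445.943744 * 0.98 = 437.024869
  0.250047 * 0.92 = 0.230043
Sum = 937.520186 + 437.024869 + 0.230043 = 1374.775098
Step 3: Take the p-th root:
||f||_3 = (1374.775098)^(1/3) = 11.119294


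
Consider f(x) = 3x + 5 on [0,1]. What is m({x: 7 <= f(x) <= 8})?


f^(-1)([7, 8]) = {x : 7 <= 3x + 5 <= 8}
Solving: (7 - 5)/3 <= x <= (8 - 5)/3
= [0.666667, 1]
Intersecting with [0,1]: [0.666667, 1]
Measure = 1 - 0.666667 = 0.333333


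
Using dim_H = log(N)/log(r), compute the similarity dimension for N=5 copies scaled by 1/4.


For a self-similar set with N copies scaled by 1/r:
dim_H = log(N)/log(r) = log(5)/log(4)
= 1.609438/1.386294
= 1.160964


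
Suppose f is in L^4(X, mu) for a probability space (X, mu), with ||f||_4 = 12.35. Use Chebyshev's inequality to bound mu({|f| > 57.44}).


Chebyshev/Markov inequality: mu(|f| > eps) <= (||f||_p / eps)^p
Step 1: ||f||_4 / eps = 12.35 / 57.44 = 0.215007
Step 2: Raise to power p = 4:
  (0.215007)^4 = 0.002137
Step 3: Therefore mu(|f| > 57.44) <= 0.002137


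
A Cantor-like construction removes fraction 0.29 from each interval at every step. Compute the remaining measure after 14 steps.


Step 1: At each step, fraction remaining = 1 - 0.29 = 0.71
Step 2: After 14 steps, measure = (0.71)^14
Result = 0.008272


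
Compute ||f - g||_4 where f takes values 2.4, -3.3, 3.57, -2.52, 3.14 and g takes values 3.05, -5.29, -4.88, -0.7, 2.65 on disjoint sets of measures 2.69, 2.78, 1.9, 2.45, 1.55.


Step 1: Compute differences f_i - g_i:
  2.4 - 3.05 = -0.65
  -3.3 - -5.29 = 1.99
  3.57 - -4.88 = 8.45
  -2.52 - -0.7 = -1.82
  3.14 - 2.65 = 0.49
Step 2: Compute |diff|^4 * measure for each set:
  |-0.65|^4 * 2.69 = 0.178506 * 2.69 = 0.480182
  |1.99|^4 * 2.78 = 15.682392 * 2.78 = 43.59705
  |8.45|^4 * 1.9 = 5098.317006 * 1.9 = 9686.802312
  |-1.82|^4 * 2.45 = 10.971994 * 2.45 = 26.881385
  |0.49|^4 * 1.55 = 0.057648 * 1.55 = 0.089354
Step 3: Sum = 9757.850283
Step 4: ||f-g||_4 = (9757.850283)^(1/4) = 9.938905


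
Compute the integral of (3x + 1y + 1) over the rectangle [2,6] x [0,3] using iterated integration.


By Fubini, integrate in x first, then y.
Step 1: Fix y, integrate over x in [2,6]:
  integral(3x + 1y + 1, x=2..6)
  = 3*(6^2 - 2^2)/2 + (1y + 1)*(6 - 2)
  = 48 + (1y + 1)*4
  = 48 + 4y + 4
  = 52 + 4y
Step 2: Integrate over y in [0,3]:
  integral(52 + 4y, y=0..3)
  = 52*3 + 4*(3^2 - 0^2)/2
  = 156 + 18
  = 174


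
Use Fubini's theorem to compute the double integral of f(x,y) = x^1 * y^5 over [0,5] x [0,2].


By Fubini's theorem, the double integral factors as a product of single integrals:
Step 1: integral_0^5 x^1 dx = [x^2/2] from 0 to 5
     = 5^2/2 = 12.5
Step 2: integral_0^2 y^5 dy = [y^6/6] from 0 to 2
     = 2^6/6 = 10.666667
Step 3: Double integral = 12.5 * 10.666667 = 133.333333


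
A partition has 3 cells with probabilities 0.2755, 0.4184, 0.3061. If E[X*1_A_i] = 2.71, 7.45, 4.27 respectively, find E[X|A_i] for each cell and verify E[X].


For each cell A_i: E[X|A_i] = E[X*1_A_i] / P(A_i)
Step 1: E[X|A_1] = 2.71 / 0.2755 = 9.836661
Step 2: E[X|A_2] = 7.45 / 0.4184 = 17.805927
Step 3: E[X|A_3] = 4.27 / 0.3061 = 13.94969
Verification: E[X] = sum E[X*1_A_i] = 2.71 + 7.45 + 4.27 = 14.43


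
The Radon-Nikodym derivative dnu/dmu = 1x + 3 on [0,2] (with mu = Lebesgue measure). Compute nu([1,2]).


nu(A) = integral_A (dnu/dmu) dmu = integral_1^2 (1x + 3) dx
Step 1: Antiderivative F(x) = (1/2)x^2 + 3x
Step 2: F(2) = (1/2)*2^2 + 3*2 = 2 + 6 = 8
Step 3: F(1) = (1/2)*1^2 + 3*1 = 0.5 + 3 = 3.5
Step 4: nu([1,2]) = F(2) - F(1) = 8 - 3.5 = 4.5


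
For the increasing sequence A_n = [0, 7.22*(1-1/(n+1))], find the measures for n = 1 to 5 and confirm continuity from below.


By continuity of measure from below: if A_n increases to A, then m(A_n) -> m(A).
Here A = [0, 7.22], so m(A) = 7.22
Step 1: a_1 = 7.22*(1 - 1/2) = 3.61, m(A_1) = 3.61
Step 2: a_2 = 7.22*(1 - 1/3) = 4.8133, m(A_2) = 4.8133
Step 3: a_3 = 7.22*(1 - 1/4) = 5.415, m(A_3) = 5.415
Step 4: a_4 = 7.22*(1 - 1/5) = 5.776, m(A_4) = 5.776
Step 5: a_5 = 7.22*(1 - 1/6) = 6.0167, m(A_5) = 6.0167
Limit: m(A_n) -> m([0,7.22]) = 7.22


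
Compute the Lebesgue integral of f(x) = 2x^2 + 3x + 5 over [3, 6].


The Lebesgue integral of a Riemann-integrable function agrees with the Riemann integral.
Antiderivative F(x) = (2/3)x^3 + (3/2)x^2 + 5x
F(6) = (2/3)*6^3 + (3/2)*6^2 + 5*6
     = (2/3)*216 + (3/2)*36 + 5*6
     = 144 + 54 + 30
     = 228
F(3) = 46.5
Integral = F(6) - F(3) = 228 - 46.5 = 181.5


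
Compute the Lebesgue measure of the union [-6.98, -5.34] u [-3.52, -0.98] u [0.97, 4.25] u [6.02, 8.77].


For pairwise disjoint intervals, m(union) = sum of lengths.
= (-5.34 - -6.98) + (-0.98 - -3.52) + (4.25 - 0.97) + (8.77 - 6.02)
= 1.64 + 2.54 + 3.28 + 2.75
= 10.21


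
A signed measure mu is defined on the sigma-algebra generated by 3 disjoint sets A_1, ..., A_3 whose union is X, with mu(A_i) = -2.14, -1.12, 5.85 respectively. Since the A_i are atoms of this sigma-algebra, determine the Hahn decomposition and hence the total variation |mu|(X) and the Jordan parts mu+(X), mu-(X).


Step 1: Every measurable set is a union of atoms (the cells / points), so a Hahn decomposition is
  obtained by grouping atoms by sign: P = union of atoms with mu > 0, N = union of the remaining atoms.
  Atoms in P (indices): 3;  atoms in N (indices): 1, 2
  Positive values: 5.85
  Negative values: -2.14, -1.12
Step 2: mu+(X) = mu(P) = sum of positive atom values = 5.85
Step 3: mu-(X) = -mu(N) = sum of |negative atom values| = 3.26
Step 4: |mu|(X) = mu+(X) + mu-(X) = 5.85 + 3.26 = 9.11


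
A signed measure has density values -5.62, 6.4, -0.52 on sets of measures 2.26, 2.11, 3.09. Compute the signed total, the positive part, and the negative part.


Step 1: Compute signed measure on each set:
  Set 1: -5.62 * 2.26 = -12.7012
  Set 2: 6.4 * 2.11 = 13.504
  Set 3: -0.52 * 3.09 = -1.6068
Step 2: Total signed measure = (-12.7012) + (13.504) + (-1.6068)
     = -0.804
Step 3: Positive part mu+(X) = sum of positive contributions = 13.504
Step 4: Negative part mu-(X) = |sum of negative contributions| = 14.308


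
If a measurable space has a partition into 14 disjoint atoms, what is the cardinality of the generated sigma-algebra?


Each element of the sigma-algebra is a union of some subset of the 14 atoms.
The number of such subsets is 2^14 = 16384.


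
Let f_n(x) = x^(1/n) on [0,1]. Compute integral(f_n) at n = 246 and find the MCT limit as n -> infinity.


At n = 246: f_246(x) = x^(1/246).
Step 1: integral(x^(1/246), 0, 1) = [x^(1/246+1) / (1/246+1)] from 0 to 1
     = 1 / (1/246 + 1) = 1 / ((246+1)/246) = 246/(246+1)
     = 246/247 = 0.995951
Step 2: As n -> infinity, f_n(x) = x^(1/n) -> 1 for x in (0,1], and f_n is increasing in n.
By MCT, lim_n integral(f_n) = integral(lim_n f_n) = integral(1, 0, 1) = 1.
Step 3: Verify convergence: 246/247 = 0.995951 -> 1


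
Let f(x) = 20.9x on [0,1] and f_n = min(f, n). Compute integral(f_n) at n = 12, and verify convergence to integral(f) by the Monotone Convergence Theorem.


f(x) = 20.9x on [0,1]; f_n(x) = min(20.9x, n). At n = 12:
Step 1: f(x) reaches 12 at x = 12/20.9 = 0.574163
Step 2: integral(f_12) = integral(20.9x, 0, 0.574163) + integral(12, 0.574163, 1)
       = 20.9*0.574163^2/2 + 12*(1 - 0.574163)
       = 3.444976 + 5.110048
       = 8.555024
Step 3: As n -> infinity, f_n increases to f, so by MCT integral(f_n) -> integral(f) = 20.9/2 = 10.45.
Convergence: integral(f_12) = 8.555024 -> 10.45 as n -> infinity


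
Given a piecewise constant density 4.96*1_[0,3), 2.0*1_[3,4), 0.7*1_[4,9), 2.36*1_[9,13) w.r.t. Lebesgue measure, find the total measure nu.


Integrate each piece of the Radon-Nikodym derivative:
Step 1: integral_0^3 4.96 dx = 4.96*(3-0) = 4.96*3 = 14.88
Step 2: integral_3^4 2.0 dx = 2.0*(4-3) = 2.0*1 = 2
Step 3: integral_4^9 0.7 dx = 0.7*(9-4) = 0.7*5 = 3.5
Step 4: integral_9^13 2.36 dx = 2.36*(13-9) = 2.36*4 = 9.44
Total: 14.88 + 2 + 3.5 + 9.44 = 29.82


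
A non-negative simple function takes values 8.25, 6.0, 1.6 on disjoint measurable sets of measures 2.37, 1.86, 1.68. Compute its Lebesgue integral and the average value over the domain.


Step 1: Integral = sum(value_i * measure_i)
= 8.25*2.37 + 6.0*1.86 + 1.6*1.68
= 19.5525 + 11.16 + 2.688
= 33.4005
Step 2: Total measure of domain = 2.37 + 1.86 + 1.68 = 5.91
Step 3: Average value = 33.4005 / 5.91 = 5.651523


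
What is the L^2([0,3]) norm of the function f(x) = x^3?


Step 1: ||f||_2 = (integral_0^3 |x^3|^2 dx)^(1/2)
     = (integral_0^3 x^6 dx)^(1/2)
Step 2: integral_0^3 x^6 dx = [x^7/(7)] from 0 to 3 = 3^7/7
     = 2187/7 = 312.428571
Step 3: ||f||_2 = (312.428571)^(1/2) = 17.675649


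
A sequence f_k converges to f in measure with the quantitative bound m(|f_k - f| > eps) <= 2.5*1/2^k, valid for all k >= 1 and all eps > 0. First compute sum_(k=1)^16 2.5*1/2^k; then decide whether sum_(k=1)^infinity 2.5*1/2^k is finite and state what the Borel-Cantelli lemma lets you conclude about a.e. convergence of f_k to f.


Step 1: List the terms 2.5*1/2^k for k = 1 to 16:
  k=1: 1.25
  k=2: 0.625
  k=3: 0.3125
  k=4: 0.15625
  k=5: 0.078125
  k=6: 0.039062
  k=7: 0.019531
  k=8: 0.009766
  k=9: 0.004883
  k=10: 0.002441
  k=11: 0.001221
  k=12: 6.103516e-04
  k=13: 3.051758e-04
  k=14: 1.525879e-04
  k=15: 7.629395e-05
  k=16: 3.814697e-05
Step 2: Partial sum = 1.25 + 0.625 + 0.3125 + 0.15625 + 0.078125 + 0.039062 + 0.019531 + 0.009766 + 0.004883 + 0.002441 + 0.001221 + 6.103516e-04 + 3.051758e-04 + 1.525879e-04 + 7.629395e-05 + 3.814697e-05
     = 2.499962
Step 3: The full series sum_(k>=1) 2.5*1/2^k converges (geometric series with ratio 1/2 < 1; a constant multiple of a convergent series converges).
Step 4: Fix eps > 0. Since sum_k m(|f_k - f| > eps) < infinity, the Borel-Cantelli lemma gives
        m(limsup_k {|f_k - f| > eps}) = 0, i.e. for a.e. x, |f_k(x) - f(x)| <= eps for all large k.
        Applying this with eps = 1/j for j = 1, 2, ... and intersecting the countably many full-measure sets,
        for a.e. x we get limsup_k |f_k(x) - f(x)| <= 1/j for every j, hence f_k -> f almost everywhere.
Conclusion: series converges; Borel-Cantelli yields f_k -> f a.e.


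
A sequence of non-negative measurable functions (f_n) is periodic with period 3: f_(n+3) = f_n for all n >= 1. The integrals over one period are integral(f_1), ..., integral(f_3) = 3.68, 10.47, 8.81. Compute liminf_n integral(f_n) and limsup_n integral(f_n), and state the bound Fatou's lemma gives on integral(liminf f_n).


The sequence (integral(f_n)) is periodic with period 3, repeating the values 3.68, 10.47, 8.81 indefinitely.
Step 1: For a periodic sequence, every tail (a_m, a_(m+1), ...) contains all 3 period values infinitely often.
Step 2: Hence inf of every tail = min of the period values = min(3.68, 10.47, 8.81) = 3.68.
        liminf_n integral(f_n) = sup over m of (inf of tail from m) = 3.68.
Step 3: Similarly sup of every tail = max of the period values = 10.47.
        limsup_n integral(f_n) = 10.47.
Step 4: Fatou's lemma: integral(liminf_n f_n) <= liminf_n integral(f_n) = 3.68.
        So the integral of the pointwise liminf is at most 3.68.


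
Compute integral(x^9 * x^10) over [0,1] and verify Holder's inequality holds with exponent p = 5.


Step 1: Exact integral of f*g = integral(x^19, 0, 1) = 1/20
     = 0.05
Step 2: Holder bound with p=5, q=1.25:
  ||f||_p = (integral x^45 dx)^(1/5) = (1/46)^(1/5) = 0.464995
  ||g||_q = (integral x^12.5 dx)^(1/1.25) = (1/13.5)^(1/1.25) = 0.124662
Step 3: Holder bound = ||f||_p * ||g||_q = 0.464995 * 0.124662 = 0.057967
Verification: 0.05 <= 0.057967 (Holder holds)


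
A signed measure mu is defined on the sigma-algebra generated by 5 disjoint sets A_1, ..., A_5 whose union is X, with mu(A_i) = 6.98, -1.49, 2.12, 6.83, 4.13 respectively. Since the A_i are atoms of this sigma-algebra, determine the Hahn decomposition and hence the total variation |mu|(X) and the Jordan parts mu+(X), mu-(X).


Step 1: Every measurable set is a union of atoms (the cells / points), so a Hahn decomposition is
  obtained by grouping atoms by sign: P = union of atoms with mu > 0, N = union of the remaining atoms.
  Atoms in P (indices): 1, 3, 4, 5;  atoms in N (indices): 2
  Positive values: 6.98, 2.12, 6.83, 4.13
  Negative values: -1.49
Step 2: mu+(X) = mu(P) = sum of positive atom values = 20.06
Step 3: mu-(X) = -mu(N) = sum of |negative atom values| = 1.49
Step 4: |mu|(X) = mu+(X) + mu-(X) = 20.06 + 1.49 = 21.55


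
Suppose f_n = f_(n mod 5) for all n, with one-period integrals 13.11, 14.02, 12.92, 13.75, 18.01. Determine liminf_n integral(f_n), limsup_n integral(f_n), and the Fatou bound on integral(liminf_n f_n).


The sequence (integral(f_n)) is periodic with period 5, repeating the values 13.11, 14.02, 12.92, 13.75, 18.01 indefinitely.
Step 1: For a periodic sequence, every tail (a_m, a_(m+1), ...) contains all 5 period values infinitely often.
Step 2: Hence inf of every tail = min of the period values = min(13.11, 14.02, 12.92, 13.75, 18.01) = 12.92.
        liminf_n integral(f_n) = sup over m of (inf of tail from m) = 12.92.
Step 3: Similarly sup of every tail = max of the period values = 18.01.
        limsup_n integral(f_n) = 18.01.
Step 4: Fatou's lemma: integral(liminf_n f_n) <= liminf_n integral(f_n) = 12.92.
        So the integral of the pointwise liminf is at most 12.92.


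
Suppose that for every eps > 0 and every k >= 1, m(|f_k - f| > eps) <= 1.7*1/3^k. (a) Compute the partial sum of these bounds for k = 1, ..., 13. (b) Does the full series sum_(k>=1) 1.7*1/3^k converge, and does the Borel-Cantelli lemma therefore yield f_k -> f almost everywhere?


Step 1: List the terms 1.7*1/3^k for k = 1 to 13:
  k=1: 0.566667
  k=2: 0.188889
  k=3: 0.062963
  k=4: 0.020988
  k=5: 0.006996
  k=6: 0.002332
  k=7: 7.773205e-04
  k=8: 2.591068e-04
  k=9: 8.636895e-05
  k=10: 2.878965e-05
  k=11: 9.596550e-06
  k=12: 3.198850e-06
  k=13: 1.066283e-06
Step 2: Partial sum = 0.566667 + 0.188889 + 0.062963 + 0.020988 + 0.006996 + 0.002332 + 7.773205e-04 + 2.591068e-04 + 8.636895e-05 + 2.878965e-05 + 9.596550e-06 + 3.198850e-06 + 1.066283e-06
     = 0.849999
Step 3: The full series sum_(k>=1) 1.7*1/3^k converges (geometric series with ratio 1/3 < 1; a constant multiple of a convergent series converges).
Step 4: Fix eps > 0. Since sum_k m(|f_k - f| > eps) < infinity, the Borel-Cantelli lemma gives
        m(limsup_k {|f_k - f| > eps}) = 0, i.e. for a.e. x, |f_k(x) - f(x)| <= eps for all large k.
        Applying this with eps = 1/j for j = 1, 2, ... and intersecting the countably many full-measure sets,
        for a.e. x we get limsup_k |f_k(x) - f(x)| <= 1/j for every j, hence f_k -> f almost everywhere.
Conclusion: series converges; Borel-Cantelli yields f_k -> f a.e.


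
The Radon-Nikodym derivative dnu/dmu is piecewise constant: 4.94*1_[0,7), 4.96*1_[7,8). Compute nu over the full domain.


Integrate each piece of the Radon-Nikodym derivative:
Step 1: integral_0^7 4.94 dx = 4.94*(7-0) = 4.94*7 = 34.58
Step 2: integral_7^8 4.96 dx = 4.96*(8-7) = 4.96*1 = 4.96
Total: 34.58 + 4.96 = 39.54


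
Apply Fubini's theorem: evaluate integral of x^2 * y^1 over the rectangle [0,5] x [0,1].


By Fubini's theorem, the double integral factors as a product of single integrals:
Step 1: integral_0^5 x^2 dx = [x^3/3] from 0 to 5
     = 5^3/3 = 41.666667
Step 2: integral_0^1 y^1 dy = [y^2/2] from 0 to 1
     = 1^2/2 = 0.5
Step 3: Double integral = 41.666667 * 0.5 = 20.833333


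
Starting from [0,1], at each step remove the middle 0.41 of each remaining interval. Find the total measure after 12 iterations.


Step 1: At each step, fraction remaining = 1 - 0.41 = 0.59
Step 2: After 12 steps, measure = (0.59)^12
Result = 0.001779


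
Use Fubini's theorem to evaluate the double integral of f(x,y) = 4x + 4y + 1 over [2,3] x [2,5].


By Fubini, integrate in x first, then y.
Step 1: Fix y, integrate over x in [2,3]:
  integral(4x + 4y + 1, x=2..3)
  = 4*(3^2 - 2^2)/2 + (4y + 1)*(3 - 2)
  = 10 + (4y + 1)*1
  = 10 + 4y + 1
  = 11 + 4y
Step 2: Integrate over y in [2,5]:
  integral(11 + 4y, y=2..5)
  = 11*3 + 4*(5^2 - 2^2)/2
  = 33 + 42
  = 75


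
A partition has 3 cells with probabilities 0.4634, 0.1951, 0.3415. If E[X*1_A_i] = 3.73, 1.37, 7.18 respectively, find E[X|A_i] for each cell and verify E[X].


For each cell A_i: E[X|A_i] = E[X*1_A_i] / P(A_i)
Step 1: E[X|A_1] = 3.73 / 0.4634 = 8.049202
Step 2: E[X|A_2] = 1.37 / 0.1951 = 7.02204
Step 3: E[X|A_3] = 7.18 / 0.3415 = 21.02489
Verification: E[X] = sum E[X*1_A_i] = 3.73 + 1.37 + 7.18 = 12.28


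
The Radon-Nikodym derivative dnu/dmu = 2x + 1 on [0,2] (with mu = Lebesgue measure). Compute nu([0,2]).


nu(A) = integral_A (dnu/dmu) dmu = integral_0^2 (2x + 1) dx
Step 1: Antiderivative F(x) = (2/2)x^2 + 1x
Step 2: F(2) = (2/2)*2^2 + 1*2 = 4 + 2 = 6
Step 3: F(0) = (2/2)*0^2 + 1*0 = 0.0 + 0 = 0.0
Step 4: nu([0,2]) = F(2) - F(0) = 6 - 0.0 = 6


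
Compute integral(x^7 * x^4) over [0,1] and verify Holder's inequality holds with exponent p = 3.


Step 1: Exact integral of f*g = integral(x^11, 0, 1) = 1/12
     = 0.083333
Step 2: Holder bound with p=3, q=1.5:
  ||f||_p = (integral x^21 dx)^(1/3) = (1/22)^(1/3) = 0.356883
  ||g||_q = (integral x^6 dx)^(1/1.5) = (1/7)^(1/1.5) = 0.273276
Step 3: Holder bound = ||f||_p * ||g||_q = 0.356883 * 0.273276 = 0.097527
Verification: 0.083333 <= 0.097527 (Holder holds)


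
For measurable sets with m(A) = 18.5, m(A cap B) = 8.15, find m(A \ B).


m(A \ B) = m(A) - m(A n B)
= 18.5 - 8.15
= 10.35


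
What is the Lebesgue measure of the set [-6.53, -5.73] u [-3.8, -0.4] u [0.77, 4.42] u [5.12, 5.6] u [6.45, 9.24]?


For pairwise disjoint intervals, m(union) = sum of lengths.
= (-5.73 - -6.53) + (-0.4 - -3.8) + (4.42 - 0.77) + (5.6 - 5.12) + (9.24 - 6.45)
= 0.8 + 3.4 + 3.65 + 0.48 + 2.79
= 11.12


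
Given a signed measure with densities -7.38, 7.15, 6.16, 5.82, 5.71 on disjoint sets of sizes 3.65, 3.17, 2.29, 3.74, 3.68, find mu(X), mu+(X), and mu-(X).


Step 1: Compute signed measure on each set:
  Set 1: -7.38 * 3.65 = -26.937
  Set 2: 7.15 * 3.17 = 22.6655
  Set 3: 6.16 * 2.29 = 14.1064
  Set 4: 5.82 * 3.74 = 21.7668
  Set 5: 5.71 * 3.68 = 21.0128
Step 2: Total signed measure = (-26.937) + (22.6655) + (14.1064) + (21.7668) + (21.0128)
     = 52.6145
Step 3: Positive part mu+(X) = sum of positive contributions = 79.5515
Step 4: Negative part mu-(X) = |sum of negative contributions| = 26.937


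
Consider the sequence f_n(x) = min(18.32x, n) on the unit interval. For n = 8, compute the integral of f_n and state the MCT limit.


f(x) = 18.32x on [0,1]; f_n(x) = min(18.32x, n). At n = 8:
Step 1: f(x) reaches 8 at x = 8/18.32 = 0.436681
Step 2: integral(f_8) = integral(18.32x, 0, 0.436681) + integral(8, 0.436681, 1)
       = 18.32*0.436681^2/2 + 8*(1 - 0.436681)
       = 1.746725 + 4.50655
       = 6.253275
Step 3: As n -> infinity, f_n increases to f, so by MCT integral(f_n) -> integral(f) = 18.32/2 = 9.16.
Convergence: integral(f_8) = 6.253275 -> 9.16 as n -> infinity


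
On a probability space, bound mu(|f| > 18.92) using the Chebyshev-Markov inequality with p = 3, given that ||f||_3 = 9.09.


Chebyshev/Markov inequality: mu(|f| > eps) <= (||f||_p / eps)^p
Step 1: ||f||_3 / eps = 9.09 / 18.92 = 0.480444
Step 2: Raise to power p = 3:
  (0.480444)^3 = 0.110899
Step 3: Therefore mu(|f| > 18.92) <= 0.110899


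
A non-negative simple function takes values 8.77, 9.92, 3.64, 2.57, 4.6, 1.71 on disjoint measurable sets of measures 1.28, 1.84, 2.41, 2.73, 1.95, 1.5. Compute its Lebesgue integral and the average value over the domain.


Step 1: Integral = sum(value_i * measure_i)
= 8.77*1.28 + 9.92*1.84 + 3.64*2.41 + 2.57*2.73 + 4.6*1.95 + 1.71*1.5
= 11.2256 + 18.2528 + 8.7724 + 7.0161 + 8.97 + 2.565
= 56.8019
Step 2: Total measure of domain = 1.28 + 1.84 + 2.41 + 2.73 + 1.95 + 1.5 = 11.71
Step 3: Average value = 56.8019 / 11.71 = 4.850717


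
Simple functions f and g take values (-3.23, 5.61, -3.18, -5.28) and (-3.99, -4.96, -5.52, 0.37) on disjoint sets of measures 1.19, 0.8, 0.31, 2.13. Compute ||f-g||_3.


Step 1: Compute differences f_i - g_i:
  -3.23 - -3.99 = 0.76
  5.61 - -4.96 = 10.57
  -3.18 - -5.52 = 2.34
  -5.28 - 0.37 = -5.65
Step 2: Compute |diff|^3 * measure for each set:
  |0.76|^3 * 1.19 = 0.438976 * 1.19 = 0.522381
  |10.57|^3 * 0.8 = 1180.932193 * 0.8 = 944.745754
  |2.34|^3 * 0.31 = 12.812904 * 0.31 = 3.972
  |-5.65|^3 * 2.13 = 180.362125 * 2.13 = 384.171326
Step 3: Sum = 1333.411462
Step 4: ||f-g||_3 = (1333.411462)^(1/3) = 11.006639


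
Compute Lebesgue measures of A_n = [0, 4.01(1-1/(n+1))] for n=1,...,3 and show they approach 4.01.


By continuity of measure from below: if A_n increases to A, then m(A_n) -> m(A).
Here A = [0, 4.01], so m(A) = 4.01
Step 1: a_1 = 4.01*(1 - 1/2) = 2.005, m(A_1) = 2.005
Step 2: a_2 = 4.01*(1 - 1/3) = 2.6733, m(A_2) = 2.6733
Step 3: a_3 = 4.01*(1 - 1/4) = 3.0075, m(A_3) = 3.0075
Limit: m(A_n) -> m([0,4.01]) = 4.01


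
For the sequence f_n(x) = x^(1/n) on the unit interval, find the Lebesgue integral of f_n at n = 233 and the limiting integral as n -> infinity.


At n = 233: f_233(x) = x^(1/233).
Step 1: integral(x^(1/233), 0, 1) = [x^(1/233+1) / (1/233+1)] from 0 to 1
     = 1 / (1/233 + 1) = 1 / ((233+1)/233) = 233/(233+1)
     = 233/234 = 0.995726
Step 2: As n -> infinity, f_n(x) = x^(1/n) -> 1 for x in (0,1], and f_n is increasing in n.
By MCT, lim_n integral(f_n) = integral(lim_n f_n) = integral(1, 0, 1) = 1.
Step 3: Verify convergence: 233/234 = 0.995726 -> 1


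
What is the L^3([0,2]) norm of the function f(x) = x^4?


Step 1: ||f||_3 = (integral_0^2 |x^4|^3 dx)^(1/3)
     = (integral_0^2 x^12 dx)^(1/3)
Step 2: integral_0^2 x^12 dx = [x^13/(13)] from 0 to 2 = 2^13/13
     = 8192/13 = 630.153846
Step 3: ||f||_3 = (630.153846)^(1/3) = 8.573317


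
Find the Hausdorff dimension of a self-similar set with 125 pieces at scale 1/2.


For a self-similar set with N copies scaled by 1/r:
dim_H = log(N)/log(r) = log(125)/log(2)
= 4.828314/0.693147
= 6.965784


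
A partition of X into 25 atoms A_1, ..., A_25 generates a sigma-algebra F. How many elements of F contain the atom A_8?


Each element of F is a union of some subset S of the 25 atoms.
The element contains A_8 iff A_8 is in S.
So we count subsets S of {A_1,...,A_25} with A_8 in S: choose freely among the other 24 atoms.
Count = 2^(25-1) = 2^24 = 16777216.


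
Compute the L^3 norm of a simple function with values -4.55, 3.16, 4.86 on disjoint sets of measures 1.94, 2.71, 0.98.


Step 1: Compute |f_i|^3 for each value:
  |-4.55|^3 = 94.196375
  |3.16|^3 = 31.554496
  |4.86|^3 = 114.791256
Step 2: Multiply by measures and sum:
  94.196375 * 1.94 = 182.740967
  31.554496 * 2.71 = 85.512684
  114.791256 * 0.98 = 112.495431
Sum = 182.740967 + 85.512684 + 112.495431 = 380.749083
Step 3: Take the p-th root:
||f||_3 = (380.749083)^(1/3) = 7.247913


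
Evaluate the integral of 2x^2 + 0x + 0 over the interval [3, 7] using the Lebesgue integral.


The Lebesgue integral of a Riemann-integrable function agrees with the Riemann integral.
Antiderivative F(x) = (2/3)x^3 + (0/2)x^2 + 0x
F(7) = (2/3)*7^3 + (0/2)*7^2 + 0*7
     = (2/3)*343 + (0/2)*49 + 0*7
     = 228.666667 + 0.0 + 0
     = 228.666667
F(3) = 18
Integral = F(7) - F(3) = 228.666667 - 18 = 210.666667


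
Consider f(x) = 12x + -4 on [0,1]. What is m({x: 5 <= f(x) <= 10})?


f^(-1)([5, 10]) = {x : 5 <= 12x + -4 <= 10}
Solving: (5 - -4)/12 <= x <= (10 - -4)/12
= [0.75, 1.166667]
Intersecting with [0,1]: [0.75, 1]
Measure = 1 - 0.75 = 0.25


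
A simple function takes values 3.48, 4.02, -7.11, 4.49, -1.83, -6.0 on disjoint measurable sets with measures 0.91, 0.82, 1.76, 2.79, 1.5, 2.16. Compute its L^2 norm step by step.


Step 1: Compute |f_i|^2 for each value:
  |3.48|^2 = 12.1104
  |4.02|^2 = 16.1604
  |-7.11|^2 = 50.5521
  |4.49|^2 = 20.1601
  |-1.83|^2 = 3.3489
  |-6.0|^2 = 36
Step 2: Multiply by measures and sum:
  12.1104 * 0.91 = 11.020464
  16.1604 * 0.82 = 13.251528
  50.5521 * 1.76 = 88.971696
  20.1601 * 2.79 = 56.246679
  3.3489 * 1.5 = 5.02335
  36 * 2.16 = 77.76
Sum = 11.020464 + 13.251528 + 88.971696 + 56.246679 + 5.02335 + 77.76 = 252.273717
Step 3: Take the p-th root:
||f||_2 = (252.273717)^(1/2) = 15.883127


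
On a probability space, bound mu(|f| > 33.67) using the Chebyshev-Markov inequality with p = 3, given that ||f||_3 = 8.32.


Chebyshev/Markov inequality: mu(|f| > eps) <= (||f||_p / eps)^p
Step 1: ||f||_3 / eps = 8.32 / 33.67 = 0.247104
Step 2: Raise to power p = 3:
  (0.247104)^3 = 0.015088
Step 3: Therefore mu(|f| > 33.67) <= 0.015088


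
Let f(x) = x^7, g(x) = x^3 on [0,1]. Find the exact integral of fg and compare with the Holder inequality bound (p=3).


Step 1: Exact integral of f*g = integral(x^10, 0, 1) = 1/11
     = 0.090909
Step 2: Holder bound with p=3, q=1.5:
  ||f||_p = (integral x^21 dx)^(1/3) = (1/22)^(1/3) = 0.356883
  ||g||_q = (integral x^4.5 dx)^(1/1.5) = (1/5.5)^(1/1.5) = 0.320941
Step 3: Holder bound = ||f||_p * ||g||_q = 0.356883 * 0.320941 = 0.114538
Verification: 0.090909 <= 0.114538 (Holder holds)


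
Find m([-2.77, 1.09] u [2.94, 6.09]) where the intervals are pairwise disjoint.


For pairwise disjoint intervals, m(union) = sum of lengths.
= (1.09 - -2.77) + (6.09 - 2.94)
= 3.86 + 3.15
= 7.01


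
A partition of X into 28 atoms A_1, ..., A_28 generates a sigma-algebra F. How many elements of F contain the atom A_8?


Each element of F is a union of some subset S of the 28 atoms.
The element contains A_8 iff A_8 is in S.
So we count subsets S of {A_1,...,A_28} with A_8 in S: choose freely among the other 27 atoms.
Count = 2^(28-1) = 2^27 = 134217728.


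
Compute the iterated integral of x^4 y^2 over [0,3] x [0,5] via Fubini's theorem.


By Fubini's theorem, the double integral factors as a product of single integrals:
Step 1: integral_0^3 x^4 dx = [x^5/5] from 0 to 3
     = 3^5/5 = 48.6
Step 2: integral_0^5 y^2 dy = [y^3/3] from 0 to 5
     = 5^3/3 = 41.666667
Step 3: Double integral = 48.6 * 41.666667 = 2025


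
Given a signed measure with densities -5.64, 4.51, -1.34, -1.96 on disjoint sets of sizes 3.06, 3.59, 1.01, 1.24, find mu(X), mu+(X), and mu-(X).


Step 1: Compute signed measure on each set:
  Set 1: -5.64 * 3.06 = -17.2584
  Set 2: 4.51 * 3.59 = 16.1909
  Set 3: -1.34 * 1.01 = -1.3534
  Set 4: -1.96 * 1.24 = -2.4304
Step 2: Total signed measure = (-17.2584) + (16.1909) + (-1.3534) + (-2.4304)
     = -4.8513
Step 3: Positive part mu+(X) = sum of positive contributions = 16.1909
Step 4: Negative part mu-(X) = |sum of negative contributions| = 21.0422


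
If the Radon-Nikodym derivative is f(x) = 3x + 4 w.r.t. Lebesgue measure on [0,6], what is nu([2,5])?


nu(A) = integral_A (dnu/dmu) dmu = integral_2^5 (3x + 4) dx
Step 1: Antiderivative F(x) = (3/2)x^2 + 4x
Step 2: F(5) = (3/2)*5^2 + 4*5 = 37.5 + 20 = 57.5
Step 3: F(2) = (3/2)*2^2 + 4*2 = 6 + 8 = 14
Step 4: nu([2,5]) = F(5) - F(2) = 57.5 - 14 = 43.5


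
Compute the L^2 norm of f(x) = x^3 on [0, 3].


Step 1: ||f||_2 = (integral_0^3 |x^3|^2 dx)^(1/2)
     = (integral_0^3 x^6 dx)^(1/2)
Step 2: integral_0^3 x^6 dx = [x^7/(7)] from 0 to 3 = 3^7/7
     = 2187/7 = 312.428571
Step 3: ||f||_2 = (312.428571)^(1/2) = 17.675649


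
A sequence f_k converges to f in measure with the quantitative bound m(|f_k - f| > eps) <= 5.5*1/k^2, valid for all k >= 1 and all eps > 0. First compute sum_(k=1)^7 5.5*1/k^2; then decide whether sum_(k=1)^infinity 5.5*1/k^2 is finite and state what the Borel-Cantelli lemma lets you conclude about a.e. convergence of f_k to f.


Step 1: List the terms 5.5*1/k^2 for k = 1 to 7:
  k=1: 5.5
  k=2: 1.375
  k=3: 0.611111
  k=4: 0.34375
  k=5: 0.22
  k=6: 0.152778
  k=7: 0.112245
Step 2: Partial sum = 5.5 + 1.375 + 0.611111 + 0.34375 + 0.22 + 0.152778 + 0.112245
     = 8.314884
Step 3: The full series sum_(k>=1) 5.5*1/k^2 converges (p-series with p = 2 > 1; a constant multiple of a convergent series converges).
Step 4: Fix eps > 0. Since sum_k m(|f_k - f| > eps) < infinity, the Borel-Cantelli lemma gives
        m(limsup_k {|f_k - f| > eps}) = 0, i.e. for a.e. x, |f_k(x) - f(x)| <= eps for all large k.
        Applying this with eps = 1/j for j = 1, 2, ... and intersecting the countably many full-measure sets,
        for a.e. x we get limsup_k |f_k(x) - f(x)| <= 1/j for every j, hence f_k -> f almost everywhere.
Conclusion: series converges; Borel-Cantelli yields f_k -> f a.e.


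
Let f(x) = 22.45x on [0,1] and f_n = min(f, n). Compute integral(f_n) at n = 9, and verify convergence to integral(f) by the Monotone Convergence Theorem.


f(x) = 22.45x on [0,1]; f_n(x) = min(22.45x, n). At n = 9:
Step 1: f(x) reaches 9 at x = 9/22.45 = 0.400891
Step 2: integral(f_9) = integral(22.45x, 0, 0.400891) + integral(9, 0.400891, 1)
       = 22.45*0.400891^2/2 + 9*(1 - 0.400891)
       = 1.804009 + 5.391982
       = 7.195991
Step 3: As n -> infinity, f_n increases to f, so by MCT integral(f_n) -> integral(f) = 22.45/2 = 11.225.
Convergence: integral(f_9) = 7.195991 -> 11.225 as n -> infinity


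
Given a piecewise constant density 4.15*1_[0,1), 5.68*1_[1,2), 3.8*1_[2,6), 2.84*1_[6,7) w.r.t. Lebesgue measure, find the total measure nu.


Integrate each piece of the Radon-Nikodym derivative:
Step 1: integral_0^1 4.15 dx = 4.15*(1-0) = 4.15*1 = 4.15
Step 2: integral_1^2 5.68 dx = 5.68*(2-1) = 5.68*1 = 5.68
Step 3: integral_2^6 3.8 dx = 3.8*(6-2) = 3.8*4 = 15.2
Step 4: integral_6^7 2.84 dx = 2.84*(7-6) = 2.84*1 = 2.84
Total: 4.15 + 5.68 + 15.2 + 2.84 = 27.87


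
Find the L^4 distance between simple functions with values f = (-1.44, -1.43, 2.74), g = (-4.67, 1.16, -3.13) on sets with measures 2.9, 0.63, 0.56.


Step 1: Compute differences f_i - g_i:
  -1.44 - -4.67 = 3.23
  -1.43 - 1.16 = -2.59
  2.74 - -3.13 = 5.87
Step 2: Compute |diff|^4 * measure for each set:
  |3.23|^4 * 2.9 = 108.845402 * 2.9 = 315.651667
  |-2.59|^4 * 0.63 = 44.998606 * 0.63 = 28.349122
  |5.87|^4 * 0.56 = 1187.277958 * 0.56 = 664.875656
Step 3: Sum = 1008.876445
Step 4: ||f-g||_4 = (1008.876445)^(1/4) = 5.635851


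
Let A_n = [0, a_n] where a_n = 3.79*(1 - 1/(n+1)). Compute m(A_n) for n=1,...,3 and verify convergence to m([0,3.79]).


By continuity of measure from below: if A_n increases to A, then m(A_n) -> m(A).
Here A = [0, 3.79], so m(A) = 3.79
Step 1: a_1 = 3.79*(1 - 1/2) = 1.895, m(A_1) = 1.895
Step 2: a_2 = 3.79*(1 - 1/3) = 2.5267, m(A_2) = 2.5267
Step 3: a_3 = 3.79*(1 - 1/4) = 2.8425, m(A_3) = 2.8425
Limit: m(A_n) -> m([0,3.79]) = 3.79


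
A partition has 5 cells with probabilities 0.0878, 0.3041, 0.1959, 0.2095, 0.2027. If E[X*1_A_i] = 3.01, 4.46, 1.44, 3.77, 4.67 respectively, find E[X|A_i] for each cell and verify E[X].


For each cell A_i: E[X|A_i] = E[X*1_A_i] / P(A_i)
Step 1: E[X|A_1] = 3.01 / 0.0878 = 34.28246
Step 2: E[X|A_2] = 4.46 / 0.3041 = 14.666228
Step 3: E[X|A_3] = 1.44 / 0.1959 = 7.350689
Step 4: E[X|A_4] = 3.77 / 0.2095 = 17.995227
Step 5: E[X|A_5] = 4.67 / 0.2027 = 23.038974
Verification: E[X] = sum E[X*1_A_i] = 3.01 + 4.46 + 1.44 + 3.77 + 4.67 = 17.35


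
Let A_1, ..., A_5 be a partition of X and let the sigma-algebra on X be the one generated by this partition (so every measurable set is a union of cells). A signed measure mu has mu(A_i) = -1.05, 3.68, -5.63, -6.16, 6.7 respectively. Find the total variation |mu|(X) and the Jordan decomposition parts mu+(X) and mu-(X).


Step 1: Every measurable set is a union of atoms (the cells / points), so a Hahn decomposition is
  obtained by grouping atoms by sign: P = union of atoms with mu > 0, N = union of the remaining atoms.
  Atoms in P (indices): 2, 5;  atoms in N (indices): 1, 3, 4
  Positive values: 3.68, 6.7
  Negative values: -1.05, -5.63, -6.16
Step 2: mu+(X) = mu(P) = sum of positive atom values = 10.38
Step 3: mu-(X) = -mu(N) = sum of |negative atom values| = 12.84
Step 4: |mu|(X) = mu+(X) + mu-(X) = 10.38 + 12.84 = 23.22


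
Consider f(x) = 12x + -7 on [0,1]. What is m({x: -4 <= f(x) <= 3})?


f^(-1)([-4, 3]) = {x : -4 <= 12x + -7 <= 3}
Solving: (-4 - -7)/12 <= x <= (3 - -7)/12
= [0.25, 0.833333]
Intersecting with [0,1]: [0.25, 0.833333]
Measure = 0.833333 - 0.25 = 0.583333


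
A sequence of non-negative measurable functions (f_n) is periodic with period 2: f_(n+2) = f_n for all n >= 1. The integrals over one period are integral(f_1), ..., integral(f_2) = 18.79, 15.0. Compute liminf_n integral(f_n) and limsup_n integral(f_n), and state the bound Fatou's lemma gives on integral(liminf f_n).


The sequence (integral(f_n)) is periodic with period 2, repeating the values 18.79, 15.0 indefinitely.
Step 1: For a periodic sequence, every tail (a_m, a_(m+1), ...) contains all 2 period values infinitely often.
Step 2: Hence inf of every tail = min of the period values = min(18.79, 15.0) = 15.
        liminf_n integral(f_n) = sup over m of (inf of tail from m) = 15.
Step 3: Similarly sup of every tail = max of the period values = 18.79.
        limsup_n integral(f_n) = 18.79.
Step 4: Fatou's lemma: integral(liminf_n f_n) <= liminf_n integral(f_n) = 15.
        So the integral of the pointwise liminf is at most 15.
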